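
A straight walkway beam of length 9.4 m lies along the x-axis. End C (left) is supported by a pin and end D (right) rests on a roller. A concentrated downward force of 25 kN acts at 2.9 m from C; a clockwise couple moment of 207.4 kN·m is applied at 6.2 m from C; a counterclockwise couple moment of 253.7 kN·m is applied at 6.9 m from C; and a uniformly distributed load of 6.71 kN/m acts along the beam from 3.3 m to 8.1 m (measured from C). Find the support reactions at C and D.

Resultant of the distributed load: 6.71 × 4.8 = 32.208 kN at 5.7 m from C.
ΣM about C: D_y·9.4 − 25·2.9 − 207.4 + 253.7 − (6.71·4.8)·5.7 = 0 → D_y = 209.7856/9.4 = 22.3176 ≈ 22.32 kN.
ΣF_y = 0: C_y + 22.3176 − 25 − 6.71·4.8 = 0 → C_y = 34.89 kN.
ΣF_x = 0: no horizontal applied forces, so C_x = 0.

C_x = 0, C_y = 34.89 kN, D_y = 22.32 kN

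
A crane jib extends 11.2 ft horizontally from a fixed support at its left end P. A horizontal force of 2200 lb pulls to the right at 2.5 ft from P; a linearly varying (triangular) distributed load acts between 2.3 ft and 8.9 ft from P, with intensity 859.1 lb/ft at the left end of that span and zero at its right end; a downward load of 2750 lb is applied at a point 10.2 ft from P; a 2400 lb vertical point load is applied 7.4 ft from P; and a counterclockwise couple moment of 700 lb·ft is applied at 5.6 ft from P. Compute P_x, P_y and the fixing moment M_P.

P_x = -2200 lb, P_y = 7985 lb, M_P = 57870 lb·ft

Resultant of the triangular load: ½ × 859.1 × 6.6 = 2835.03 lb, acting at 4.5 ft from P (one-third of the span from the peak).
ΣF_x = 0: P_x + 2200 = 0 → P_x = -2200 lb.
ΣF_y = 0: P_y − ½·859.1·6.6 − 2750 − 2400 = 0 → P_y = 7985 lb.
ΣM about P: M_P − (½·859.1·6.6)·4.5 − 2750·10.2 − 2400·7.4 + 700 = 0 → M_P = 57870 lb·ft.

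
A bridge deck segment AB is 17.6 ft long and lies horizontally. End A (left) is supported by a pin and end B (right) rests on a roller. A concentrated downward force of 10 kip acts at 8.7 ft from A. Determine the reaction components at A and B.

Moments about A: B_y·17.6 − 10·8.7 = 0 → B_y = 87/17.6 = 4.94318 ≈ 4.943 kip.
ΣF_y = 0: A_y + 4.94318 − 10 = 0 → A_y = 5.057 kip.
ΣF_x = 0: no horizontal applied forces, so A_x = 0.

A_x = 0, A_y = 5.057 kip, B_y = 4.943 kip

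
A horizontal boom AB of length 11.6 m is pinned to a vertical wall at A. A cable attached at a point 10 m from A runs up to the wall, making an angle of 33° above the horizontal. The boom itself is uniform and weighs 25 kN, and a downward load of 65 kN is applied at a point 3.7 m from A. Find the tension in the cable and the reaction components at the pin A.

ΣM about A: T·sin33°·10 − 25·5.8 − 65·3.7 = 0 → T = 385.5/(10·0.544639) = 70.7808 ≈ 70.78 kN.
ΣF_x = 0: A_x − T·cos33° = 0 → A_x = 70.7808 × 0.838671 = 59.36 kN.
ΣF_y = 0: A_y + T·sin33° − 25 − 65 = 0 → A_y = 90 − 70.7808 × 0.544639 = 51.45 kN.

T = 70.78 kN, A_x = 59.36 kN, A_y = 51.45 kN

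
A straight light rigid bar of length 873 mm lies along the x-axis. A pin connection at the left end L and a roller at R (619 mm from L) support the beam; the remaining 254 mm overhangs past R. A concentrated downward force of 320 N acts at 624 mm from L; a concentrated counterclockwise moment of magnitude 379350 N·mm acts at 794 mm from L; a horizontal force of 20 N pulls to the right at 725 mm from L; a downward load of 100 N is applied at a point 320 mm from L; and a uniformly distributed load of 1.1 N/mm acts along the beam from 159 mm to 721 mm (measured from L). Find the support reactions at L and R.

Resultant of the distributed load: 1.1 × 562 = 618.2 N at 440 mm from L.
Moments about L: R_y·619 − 320·624 + 379350 − 100·320 − (1.1·562)·440 = 0 → R_y = 124338/619 = 200.869 ≈ 200.9 N.
ΣF_y = 0: L_y + 200.869 − 320 − 100 − 1.1·562 = 0 → L_y = 837.3 N.
ΣF_x = 0: L_x + 20 = 0 → L_x = -20.00 N.

L_x = -20.00 N, L_y = 837.3 N, R_y = 200.9 N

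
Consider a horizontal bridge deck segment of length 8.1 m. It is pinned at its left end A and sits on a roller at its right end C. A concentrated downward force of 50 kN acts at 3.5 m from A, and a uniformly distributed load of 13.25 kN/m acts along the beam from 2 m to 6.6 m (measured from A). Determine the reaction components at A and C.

Resultant of the distributed load: 13.25 × 4.6 = 60.95 kN at 4.3 m from A.
ΣM about A: C_y·8.1 − 50·3.5 − (13.25·4.6)·4.3 = 0 → C_y = 437.085/8.1 = 53.9611 ≈ 53.96 kN.
ΣF_y = 0: A_y + 53.9611 − 50 − 13.25·4.6 = 0 → A_y = 56.99 kN.
ΣF_x = 0: no horizontal applied forces, so A_x = 0.

A_x = 0, A_y = 56.99 kN, C_y = 53.96 kN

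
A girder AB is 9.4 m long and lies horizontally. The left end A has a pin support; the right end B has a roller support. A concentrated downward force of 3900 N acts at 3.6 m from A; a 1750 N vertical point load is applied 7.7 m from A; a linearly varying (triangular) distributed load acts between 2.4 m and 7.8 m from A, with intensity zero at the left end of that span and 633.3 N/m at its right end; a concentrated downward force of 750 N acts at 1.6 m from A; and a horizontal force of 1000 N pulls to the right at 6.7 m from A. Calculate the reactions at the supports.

A_x = -1000 N, A_y = 3964 N, B_y = 4146 N

Resultant of the triangular load: ½ × 633.3 × 5.4 = 1709.91 N, acting at 6 m from A (one-third of the span from the peak).
Taking moments about A: B_y·9.4 − 3900·3.6 − 1750·7.7 − (½·633.3·5.4)·6 − 750·1.6 = 0 → B_y = 38974.46/9.4 = 4146.22 ≈ 4146 N.
ΣF_y = 0: A_y + 4146.22 − 3900 − 1750 − ½·633.3·5.4 − 750 = 0 → A_y = 3964 N.
ΣF_x = 0: A_x + 1000 = 0 → A_x = -1000 N.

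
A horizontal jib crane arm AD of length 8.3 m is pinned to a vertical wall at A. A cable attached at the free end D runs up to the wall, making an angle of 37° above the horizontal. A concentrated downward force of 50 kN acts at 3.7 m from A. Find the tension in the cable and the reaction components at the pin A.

T = 37.04 kN, A_x = 29.58 kN, A_y = 27.71 kN

ΣM about A: T·sin37°·8.3 − 50·3.7 = 0 → T = 185/(8.3·0.601815) = 37.0366 ≈ 37.04 kN.
ΣF_x = 0: A_x − T·cos37° = 0 → A_x = 37.0366 × 0.798636 = 29.58 kN.
ΣF_y = 0: A_y + T·sin37° − 50 = 0 → A_y = 50 − 37.0366 × 0.601815 = 27.71 kN.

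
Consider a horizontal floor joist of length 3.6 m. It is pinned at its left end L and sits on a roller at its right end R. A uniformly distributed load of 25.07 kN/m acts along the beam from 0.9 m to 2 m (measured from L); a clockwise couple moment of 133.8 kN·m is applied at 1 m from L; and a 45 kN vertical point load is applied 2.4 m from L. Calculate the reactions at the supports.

L_x = 0, L_y = -5.697 kN, R_y = 78.27 kN

Resultant of the distributed load: 25.07 × 1.1 = 27.577 kN at 1.45 m from L.
Moments about L: R_y·3.6 − (25.07·1.1)·1.45 − 133.8 − 45·2.4 = 0 → R_y = 281.78665/3.6 = 78.2741 ≈ 78.27 kN.
ΣF_y = 0: L_y + 78.2741 − 25.07·1.1 − 45 = 0 → L_y = -5.697 kN.
ΣF_x = 0: no horizontal applied forces, so L_x = 0.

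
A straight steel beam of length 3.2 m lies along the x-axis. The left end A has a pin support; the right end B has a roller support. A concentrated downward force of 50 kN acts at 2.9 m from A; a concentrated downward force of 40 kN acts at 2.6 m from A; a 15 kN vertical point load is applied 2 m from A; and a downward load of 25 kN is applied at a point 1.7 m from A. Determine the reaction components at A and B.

Taking moments about A: B_y·3.2 − 50·2.9 − 40·2.6 − 15·2 − 25·1.7 = 0 → B_y = 321.5/3.2 = 100.469 ≈ 100.5 kN.
ΣF_y = 0: A_y + 100.469 − 50 − 40 − 15 − 25 = 0 → A_y = 29.53 kN.
ΣF_x = 0: no horizontal applied forces, so A_x = 0.

A_x = 0, A_y = 29.53 kN, B_y = 100.5 kN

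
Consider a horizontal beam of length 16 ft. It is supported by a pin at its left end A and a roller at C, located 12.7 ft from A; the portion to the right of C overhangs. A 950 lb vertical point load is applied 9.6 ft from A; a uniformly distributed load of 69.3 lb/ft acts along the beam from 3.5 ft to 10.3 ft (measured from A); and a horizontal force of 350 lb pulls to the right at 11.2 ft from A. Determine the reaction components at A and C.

A_x = -350.0 lb, A_y = 447.1 lb, C_y = 974.1 lb

Resultant of the distributed load: 69.3 × 6.8 = 471.24 lb at 6.9 ft from A.
ΣM about A: C_y·12.7 − 950·9.6 − (69.3·6.8)·6.9 = 0 → C_y = 12371.556/12.7 = 974.138 ≈ 974.1 lb.
ΣF_y = 0: A_y + 974.138 − 950 − 69.3·6.8 = 0 → A_y = 447.1 lb.
ΣF_x = 0: A_x + 350 = 0 → A_x = -350.0 lb.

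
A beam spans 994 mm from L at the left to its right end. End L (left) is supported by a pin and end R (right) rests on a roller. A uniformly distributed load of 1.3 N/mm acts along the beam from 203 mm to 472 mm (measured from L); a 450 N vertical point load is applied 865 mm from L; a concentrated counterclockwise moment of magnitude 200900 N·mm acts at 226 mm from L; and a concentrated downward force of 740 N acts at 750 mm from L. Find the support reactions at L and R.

L_x = 0, L_y = 673.1 N, R_y = 866.6 N

Resultant of the distributed load: 1.3 × 269 = 349.7 N at 337.5 mm from L.
Taking moments about L: R_y·994 − (1.3·269)·337.5 − 450·865 + 200900 − 740·750 = 0 → R_y = 861373.75/994 = 866.573 ≈ 866.6 N.
ΣF_y = 0: L_y + 866.573 − 1.3·269 − 450 − 740 = 0 → L_y = 673.1 N.
ΣF_x = 0: no horizontal applied forces, so L_x = 0.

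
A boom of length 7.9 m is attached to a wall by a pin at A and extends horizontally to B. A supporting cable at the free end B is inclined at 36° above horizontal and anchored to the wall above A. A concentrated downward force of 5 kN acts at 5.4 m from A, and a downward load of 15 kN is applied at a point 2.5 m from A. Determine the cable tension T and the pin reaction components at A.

ΣM about A: T·sin36°·7.9 − 5·5.4 − 15·2.5 = 0 → T = 64.5/(7.9·0.587785) = 13.8904 ≈ 13.89 kN.
ΣF_x = 0: A_x − T·cos36° = 0 → A_x = 13.8904 × 0.809017 = 11.24 kN.
ΣF_y = 0: A_y + T·sin36° − 5 − 15 = 0 → A_y = 20 − 13.8904 × 0.587785 = 11.84 kN.

T = 13.89 kN, A_x = 11.24 kN, A_y = 11.84 kN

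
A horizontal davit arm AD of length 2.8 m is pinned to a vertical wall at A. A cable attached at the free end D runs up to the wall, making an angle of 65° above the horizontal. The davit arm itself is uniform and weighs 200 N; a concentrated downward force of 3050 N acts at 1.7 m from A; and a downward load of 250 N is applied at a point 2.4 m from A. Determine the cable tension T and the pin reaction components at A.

ΣM about A: T·sin65°·2.8 − 200·1.4 − 3050·1.7 − 250·2.4 = 0 → T = 6065/(2.8·0.906308) = 2389.99 ≈ 2390 N.
ΣF_x = 0: A_x − T·cos65° = 0 → A_x = 2389.99 × 0.422618 = 1010 N.
ΣF_y = 0: A_y + T·sin65° − 200 − 3050 − 250 = 0 → A_y = 3500 − 2389.99 × 0.906308 = 1334 N.

T = 2390 N, A_x = 1010 N, A_y = 1334 N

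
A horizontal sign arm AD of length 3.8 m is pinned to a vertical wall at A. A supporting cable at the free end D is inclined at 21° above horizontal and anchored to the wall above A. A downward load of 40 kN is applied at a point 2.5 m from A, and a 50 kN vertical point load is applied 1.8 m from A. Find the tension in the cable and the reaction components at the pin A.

ΣM about A: T·sin21°·3.8 − 40·2.5 − 50·1.8 = 0 → T = 190/(3.8·0.358368) = 139.521 ≈ 139.5 kN.
ΣF_x = 0: A_x − T·cos21° = 0 → A_x = 139.521 × 0.93358 = 130.3 kN.
ΣF_y = 0: A_y + T·sin21° − 40 − 50 = 0 → A_y = 90 − 139.521 × 0.358368 = 40.00 kN.

T = 139.5 kN, A_x = 130.3 kN, A_y = 40.00 kN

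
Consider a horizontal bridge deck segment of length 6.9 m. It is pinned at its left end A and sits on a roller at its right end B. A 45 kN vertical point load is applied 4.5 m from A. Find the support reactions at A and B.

Taking moments about A: B_y·6.9 − 45·4.5 = 0 → B_y = 202.5/6.9 = 29.3478 ≈ 29.35 kN.
ΣF_y = 0: A_y + 29.3478 − 45 = 0 → A_y = 15.65 kN.
ΣF_x = 0: no horizontal applied forces, so A_x = 0.

A_x = 0, A_y = 15.65 kN, B_y = 29.35 kN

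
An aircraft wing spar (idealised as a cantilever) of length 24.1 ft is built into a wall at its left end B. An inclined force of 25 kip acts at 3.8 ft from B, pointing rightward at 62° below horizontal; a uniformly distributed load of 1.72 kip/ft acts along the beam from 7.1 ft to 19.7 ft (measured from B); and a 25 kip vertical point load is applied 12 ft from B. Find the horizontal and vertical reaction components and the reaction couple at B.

B_x = -11.74 kip, B_y = 68.75 kip, M_B = 674.3 kip·ft

Resultant of the distributed load: 1.72 × 12.6 = 21.672 kip at 13.4 ft from B.
ΣF_x = 0: B_x + 25·cos62° = 0 → B_x = -11.74 kip.
ΣF_y = 0: B_y − 25·sin62° − 1.72·12.6 − 25 = 0 → B_y = 68.75 kip.
ΣM about B: M_B − 25·sin62°·3.8 − (1.72·12.6)·13.4 − 25·12 = 0 → M_B = 674.3 kip·ft.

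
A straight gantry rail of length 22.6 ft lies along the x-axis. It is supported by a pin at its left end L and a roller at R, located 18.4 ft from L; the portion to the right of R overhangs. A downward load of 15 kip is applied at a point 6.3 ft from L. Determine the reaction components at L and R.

ΣM about L: R_y·18.4 − 15·6.3 = 0 → R_y = 94.5/18.4 = 5.13587 ≈ 5.136 kip.
ΣF_y = 0: L_y + 5.13587 − 15 = 0 → L_y = 9.864 kip.
ΣF_x = 0: no horizontal applied forces, so L_x = 0.

L_x = 0, L_y = 9.864 kip, R_y = 5.136 kip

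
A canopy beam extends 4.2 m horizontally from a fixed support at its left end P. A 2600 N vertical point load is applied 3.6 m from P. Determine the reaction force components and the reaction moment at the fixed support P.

ΣF_x = 0: P_x = 0.
ΣF_y = 0: P_y − 2600 = 0 → P_y = 2600 N.
ΣM about P: M_P − 2600·3.6 = 0 → M_P = 9360 N·m.

P_x = 0, P_y = 2600 N, M_P = 9360 N·m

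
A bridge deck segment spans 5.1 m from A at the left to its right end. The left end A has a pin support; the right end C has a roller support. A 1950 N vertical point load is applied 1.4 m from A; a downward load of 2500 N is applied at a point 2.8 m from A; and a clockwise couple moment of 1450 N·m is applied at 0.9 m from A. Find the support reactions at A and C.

Moments about A: C_y·5.1 − 1950·1.4 − 2500·2.8 − 1450 = 0 → C_y = 11180/5.1 = 2192.16 ≈ 2192 N.
ΣF_y = 0: A_y + 2192.16 − 1950 − 2500 = 0 → A_y = 2258 N.
ΣF_x = 0: no horizontal applied forces, so A_x = 0.

A_x = 0, A_y = 2258 N, C_y = 2192 N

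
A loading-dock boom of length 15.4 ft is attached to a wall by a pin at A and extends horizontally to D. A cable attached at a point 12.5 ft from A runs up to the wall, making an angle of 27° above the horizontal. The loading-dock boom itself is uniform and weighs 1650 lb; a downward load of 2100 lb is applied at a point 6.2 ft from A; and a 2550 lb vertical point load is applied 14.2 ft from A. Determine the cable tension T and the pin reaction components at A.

T = 10910 lb, A_x = 9724 lb, A_y = 1345 lb

ΣM about A: T·sin27°·12.5 − 1650·7.7 − 2100·6.2 − 2550·14.2 = 0 → T = 61935/(12.5·0.45399) = 10913.9 ≈ 10910 lb.
ΣF_x = 0: A_x − T·cos27° = 0 → A_x = 10913.9 × 0.891007 = 9724 lb.
ΣF_y = 0: A_y + T·sin27° − 1650 − 2100 − 2550 = 0 → A_y = 6300 − 10913.9 × 0.45399 = 1345 lb.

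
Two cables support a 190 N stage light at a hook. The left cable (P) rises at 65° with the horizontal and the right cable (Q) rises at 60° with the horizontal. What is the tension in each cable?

ΣF_x = 0: −T_P·cos65° + T_Q·cos60° = 0 → T_Q = 0.845237·T_P.
ΣF_y = 0: T_P·sin65° + T_Q·sin60° = 190.
Substitute: T_P·(0.906308 + 0.845237·0.866025) = 190 → T_P = 115.974 ≈ 116.0 N.
Then T_Q = 0.845237 × 115.974 = 98.03 N.

T_P = 116.0 N, T_Q = 98.03 N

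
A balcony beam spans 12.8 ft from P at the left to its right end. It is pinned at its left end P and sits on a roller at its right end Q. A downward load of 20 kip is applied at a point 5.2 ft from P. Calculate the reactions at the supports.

ΣM about P: Q_y·12.8 − 20·5.2 = 0 → Q_y = 104/12.8 = 8.125 kip.
ΣF_y = 0: P_y + 8.125 − 20 = 0 → P_y = 11.88 kip.
ΣF_x = 0: no horizontal applied forces, so P_x = 0.

P_x = 0, P_y = 11.88 kip, Q_y = 8.125 kip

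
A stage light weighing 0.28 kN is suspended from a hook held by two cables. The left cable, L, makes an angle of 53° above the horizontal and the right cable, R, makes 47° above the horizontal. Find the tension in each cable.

ΣF_x = 0: −T_L·cos53° + T_R·cos47° = 0 → T_R = 0.882429·T_L.
ΣF_y = 0: T_L·sin53° + T_R·sin47° = 0.28.
Substitute: T_L·(0.798636 + 0.882429·0.731354) = 0.28 → T_L = 0.193905 ≈ 0.1939 kN.
Then T_R = 0.882429 × 0.193905 = 0.1711 kN.

T_L = 0.1939 kN, T_R = 0.1711 kN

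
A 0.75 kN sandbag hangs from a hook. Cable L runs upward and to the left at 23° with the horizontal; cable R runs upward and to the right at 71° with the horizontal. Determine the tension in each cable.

T_L = 0.2448 kN, T_R = 0.6921 kN

ΣF_x = 0: −T_L·cos23° + T_R·cos71° = 0 → T_R = 2.82738·T_L.
ΣF_y = 0: T_L·sin23° + T_R·sin71° = 0.75.
Substitute: T_L·(0.390731 + 2.82738·0.945519) = 0.75 → T_L = 0.244772 ≈ 0.2448 kN.
Then T_R = 2.82738 × 0.244772 = 0.6921 kN.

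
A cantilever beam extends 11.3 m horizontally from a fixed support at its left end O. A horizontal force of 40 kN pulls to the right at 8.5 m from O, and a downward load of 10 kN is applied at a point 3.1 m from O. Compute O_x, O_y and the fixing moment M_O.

O_x = -40.00 kN, O_y = 10.00 kN, M_O = 31.00 kN·m

ΣF_x = 0: O_x + 40 = 0 → O_x = -40.00 kN.
ΣF_y = 0: O_y − 10 = 0 → O_y = 10.00 kN.
ΣM about O: M_O − 10·3.1 = 0 → M_O = 31.00 kN·m.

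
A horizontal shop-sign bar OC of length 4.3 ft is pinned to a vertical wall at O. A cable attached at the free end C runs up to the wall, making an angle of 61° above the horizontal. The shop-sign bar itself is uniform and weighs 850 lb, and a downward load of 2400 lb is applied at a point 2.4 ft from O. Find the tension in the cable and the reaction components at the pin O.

T = 2017 lb, O_x = 978.1 lb, O_y = 1485 lb

ΣM about O: T·sin61°·4.3 − 850·2.15 − 2400·2.4 = 0 → T = 7587.5/(4.3·0.87462) = 2017.49 ≈ 2017 lb.
ΣF_x = 0: O_x − T·cos61° = 0 → O_x = 2017.49 × 0.48481 = 978.1 lb.
ΣF_y = 0: O_y + T·sin61° − 850 − 2400 = 0 → O_y = 3250 − 2017.49 × 0.87462 = 1485 lb.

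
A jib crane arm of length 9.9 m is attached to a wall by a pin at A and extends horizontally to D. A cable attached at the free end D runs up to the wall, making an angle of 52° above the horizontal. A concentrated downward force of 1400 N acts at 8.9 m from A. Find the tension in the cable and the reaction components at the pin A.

T = 1597 N, A_x = 983.3 N, A_y = 141.4 N

ΣM about A: T·sin52°·9.9 − 1400·8.9 = 0 → T = 12460/(9.9·0.788011) = 1597.17 ≈ 1597 N.
ΣF_x = 0: A_x − T·cos52° = 0 → A_x = 1597.17 × 0.615661 = 983.3 N.
ΣF_y = 0: A_y + T·sin52° − 1400 = 0 → A_y = 1400 − 1597.17 × 0.788011 = 141.4 N.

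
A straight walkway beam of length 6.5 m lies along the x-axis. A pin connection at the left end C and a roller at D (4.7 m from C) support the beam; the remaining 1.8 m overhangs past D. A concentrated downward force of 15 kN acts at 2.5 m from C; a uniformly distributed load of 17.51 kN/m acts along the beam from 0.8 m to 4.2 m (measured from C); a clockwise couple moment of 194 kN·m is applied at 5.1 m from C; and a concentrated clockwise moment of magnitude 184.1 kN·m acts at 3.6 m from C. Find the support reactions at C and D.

C_x = 0, C_y = -45.56 kN, D_y = 120.1 kN

Resultant of the distributed load: 17.51 × 3.4 = 59.534 kN at 2.5 m from C.
ΣM about C: D_y·4.7 − 15·2.5 − (17.51·3.4)·2.5 − 194 − 184.1 = 0 → D_y = 564.435/4.7 = 120.093 ≈ 120.1 kN.
ΣF_y = 0: C_y + 120.093 − 15 − 17.51·3.4 = 0 → C_y = -45.56 kN.
ΣF_x = 0: no horizontal applied forces, so C_x = 0.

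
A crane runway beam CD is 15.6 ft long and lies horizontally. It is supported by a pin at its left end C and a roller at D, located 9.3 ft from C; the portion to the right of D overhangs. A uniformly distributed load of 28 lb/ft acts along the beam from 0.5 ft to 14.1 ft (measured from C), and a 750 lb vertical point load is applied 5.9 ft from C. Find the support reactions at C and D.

C_x = 0, C_y = 356.1 lb, D_y = 774.7 lb

Resultant of the distributed load: 28 × 13.6 = 380.8 lb at 7.3 ft from C.
Moments about C: D_y·9.3 − (28·13.6)·7.3 − 750·5.9 = 0 → D_y = 7204.84/9.3 = 774.714 ≈ 774.7 lb.
ΣF_y = 0: C_y + 774.714 − 28·13.6 − 750 = 0 → C_y = 356.1 lb.
ΣF_x = 0: no horizontal applied forces, so C_x = 0.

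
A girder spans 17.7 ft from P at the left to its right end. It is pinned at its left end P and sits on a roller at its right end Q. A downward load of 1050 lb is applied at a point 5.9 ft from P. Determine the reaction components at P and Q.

Moments about P: Q_y·17.7 − 1050·5.9 = 0 → Q_y = 6195/17.7 = 350.0 lb.
ΣF_y = 0: P_y + 350 − 1050 = 0 → P_y = 700.0 lb.
ΣF_x = 0: no horizontal applied forces, so P_x = 0.

P_x = 0, P_y = 700.0 lb, Q_y = 350.0 lb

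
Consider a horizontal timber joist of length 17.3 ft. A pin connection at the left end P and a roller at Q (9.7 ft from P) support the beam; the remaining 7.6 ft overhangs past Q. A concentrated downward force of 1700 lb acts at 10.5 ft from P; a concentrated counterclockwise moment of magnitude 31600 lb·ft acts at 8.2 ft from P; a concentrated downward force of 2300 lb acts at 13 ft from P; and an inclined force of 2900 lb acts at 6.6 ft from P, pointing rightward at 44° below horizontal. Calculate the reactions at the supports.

P_x = -2086 lb, P_y = 2979 lb, Q_y = 3036 lb

Taking moments about P: Q_y·9.7 − 1700·10.5 + 31600 − 2300·13 − 2900·sin44°·6.6 = 0 → Q_y = 29445.8/9.7 = 3035.65 ≈ 3036 lb.
ΣF_y = 0: P_y + 3035.65 − 1700 − 2300 − 2900·sin44° = 0 → P_y = 2979 lb.
ΣF_x = 0: P_x + 2900·cos44° = 0 → P_x = -2086 lb.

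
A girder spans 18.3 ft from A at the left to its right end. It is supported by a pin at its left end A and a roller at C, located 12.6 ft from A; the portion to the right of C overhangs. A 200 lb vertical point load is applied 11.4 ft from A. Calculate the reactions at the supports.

A_x = 0, A_y = 19.05 lb, C_y = 181.0 lb

Moments about A: C_y·12.6 − 200·11.4 = 0 → C_y = 2280/12.6 = 180.952 ≈ 181.0 lb.
ΣF_y = 0: A_y + 180.952 − 200 = 0 → A_y = 19.05 lb.
ΣF_x = 0: no horizontal applied forces, so A_x = 0.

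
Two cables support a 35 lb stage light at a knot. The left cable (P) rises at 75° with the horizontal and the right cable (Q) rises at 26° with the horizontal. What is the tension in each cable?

ΣF_x = 0: −T_P·cos75° + T_Q·cos26° = 0 → T_Q = 0.287963·T_P.
ΣF_y = 0: T_P·sin75° + T_Q·sin26° = 35.
Substitute: T_P·(0.965926 + 0.287963·0.438371) = 35 → T_P = 32.0466 ≈ 32.05 lb.
Then T_Q = 0.287963 × 32.0466 = 9.228 lb.

T_P = 32.05 lb, T_Q = 9.228 lb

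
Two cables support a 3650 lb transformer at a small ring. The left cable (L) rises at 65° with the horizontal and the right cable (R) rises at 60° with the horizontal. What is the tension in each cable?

T_L = 2228 lb, T_R = 1883 lb

ΣF_x = 0: −T_L·cos65° + T_R·cos60° = 0 → T_R = 0.845237·T_L.
ΣF_y = 0: T_L·sin65° + T_R·sin60° = 3650.
Substitute: T_L·(0.906308 + 0.845237·0.866025) = 3650 → T_L = 2227.91 ≈ 2228 lb.
Then T_R = 0.845237 × 2227.91 = 1883 lb.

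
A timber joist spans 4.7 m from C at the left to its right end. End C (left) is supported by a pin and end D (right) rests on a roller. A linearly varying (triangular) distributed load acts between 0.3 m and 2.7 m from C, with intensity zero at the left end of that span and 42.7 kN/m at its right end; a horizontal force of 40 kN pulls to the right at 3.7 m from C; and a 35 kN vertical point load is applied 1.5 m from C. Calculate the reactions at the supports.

Resultant of the triangular load: ½ × 42.7 × 2.4 = 51.24 kN, acting at 1.9 m from C (one-third of the span from the peak).
Taking moments about C: D_y·4.7 − (½·42.7·2.4)·1.9 − 35·1.5 = 0 → D_y = 149.856/4.7 = 31.8843 ≈ 31.88 kN.
ΣF_y = 0: C_y + 31.8843 − ½·42.7·2.4 − 35 = 0 → C_y = 54.36 kN.
ΣF_x = 0: C_x + 40 = 0 → C_x = -40.00 kN.

C_x = -40.00 kN, C_y = 54.36 kN, D_y = 31.88 kN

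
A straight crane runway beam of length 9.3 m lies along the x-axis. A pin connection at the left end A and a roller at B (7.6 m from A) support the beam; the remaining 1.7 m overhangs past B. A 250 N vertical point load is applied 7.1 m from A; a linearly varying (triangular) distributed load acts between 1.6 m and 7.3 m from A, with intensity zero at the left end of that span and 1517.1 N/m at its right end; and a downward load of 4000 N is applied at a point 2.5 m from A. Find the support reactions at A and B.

A_x = 0, A_y = 3952 N, B_y = 4621 N

Resultant of the triangular load: ½ × 1517.1 × 5.7 = 4323.735 N, acting at 5.4 m from A (one-third of the span from the peak).
Moments about A: B_y·7.6 − 250·7.1 − (½·1517.1·5.7)·5.4 − 4000·2.5 = 0 → B_y = 35123.169/7.6 = 4621.47 ≈ 4621 N.
ΣF_y = 0: A_y + 4621.47 − 250 − ½·1517.1·5.7 − 4000 = 0 → A_y = 3952 N.
ΣF_x = 0: no horizontal applied forces, so A_x = 0.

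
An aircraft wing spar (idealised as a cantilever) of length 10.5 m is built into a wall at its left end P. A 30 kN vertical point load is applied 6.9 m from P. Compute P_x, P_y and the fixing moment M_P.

ΣF_x = 0: P_x = 0.
ΣF_y = 0: P_y − 30 = 0 → P_y = 30.00 kN.
ΣM about P: M_P − 30·6.9 = 0 → M_P = 207.0 kN·m.

P_x = 0, P_y = 30.00 kN, M_P = 207.0 kN·m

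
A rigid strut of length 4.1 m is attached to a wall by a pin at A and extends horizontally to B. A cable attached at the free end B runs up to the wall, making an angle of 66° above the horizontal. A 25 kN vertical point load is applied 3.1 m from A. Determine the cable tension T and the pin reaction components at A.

ΣM about A: T·sin66°·4.1 − 25·3.1 = 0 → T = 77.5/(4.1·0.913545) = 20.6913 ≈ 20.69 kN.
ΣF_x = 0: A_x − T·cos66° = 0 → A_x = 20.6913 × 0.406737 = 8.416 kN.
ΣF_y = 0: A_y + T·sin66° − 25 = 0 → A_y = 25 − 20.6913 × 0.913545 = 6.098 kN.

T = 20.69 kN, A_x = 8.416 kN, A_y = 6.098 kN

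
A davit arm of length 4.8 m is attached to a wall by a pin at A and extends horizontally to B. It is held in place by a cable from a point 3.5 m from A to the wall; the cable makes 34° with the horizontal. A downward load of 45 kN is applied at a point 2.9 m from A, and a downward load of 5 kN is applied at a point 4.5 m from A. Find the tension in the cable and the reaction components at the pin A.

ΣM about A: T·sin34°·3.5 − 45·2.9 − 5·4.5 = 0 → T = 153/(3.5·0.559193) = 78.1739 ≈ 78.17 kN.
ΣF_x = 0: A_x − T·cos34° = 0 → A_x = 78.1739 × 0.829038 = 64.81 kN.
ΣF_y = 0: A_y + T·sin34° − 45 − 5 = 0 → A_y = 50 − 78.1739 × 0.559193 = 6.286 kN.

T = 78.17 kN, A_x = 64.81 kN, A_y = 6.286 kN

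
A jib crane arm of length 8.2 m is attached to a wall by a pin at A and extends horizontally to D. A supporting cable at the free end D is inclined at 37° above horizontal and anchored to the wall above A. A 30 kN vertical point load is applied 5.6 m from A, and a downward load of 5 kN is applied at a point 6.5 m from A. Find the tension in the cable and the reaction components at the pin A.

T = 40.63 kN, A_x = 32.45 kN, A_y = 10.55 kN

ΣM about A: T·sin37°·8.2 − 30·5.6 − 5·6.5 = 0 → T = 200.5/(8.2·0.601815) = 40.6291 ≈ 40.63 kN.
ΣF_x = 0: A_x − T·cos37° = 0 → A_x = 40.6291 × 0.798636 = 32.45 kN.
ΣF_y = 0: A_y + T·sin37° − 30 − 5 = 0 → A_y = 35 − 40.6291 × 0.601815 = 10.55 kN.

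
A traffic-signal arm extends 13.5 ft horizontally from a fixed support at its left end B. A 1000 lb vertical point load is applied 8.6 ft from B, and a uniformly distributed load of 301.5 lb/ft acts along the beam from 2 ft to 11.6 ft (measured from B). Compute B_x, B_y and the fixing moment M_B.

B_x = 0, B_y = 3894 lb, M_B = 28280 lb·ft

Resultant of the distributed load: 301.5 × 9.6 = 2894.4 lb at 6.8 ft from B.
ΣF_x = 0: B_x = 0.
ΣF_y = 0: B_y − 1000 − 301.5·9.6 = 0 → B_y = 3894 lb.
ΣM about B: M_B − 1000·8.6 − (301.5·9.6)·6.8 = 0 → M_B = 28280 lb·ft.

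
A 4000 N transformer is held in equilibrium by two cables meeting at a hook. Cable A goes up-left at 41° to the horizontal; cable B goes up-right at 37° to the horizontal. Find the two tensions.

T_A = 3266 N, T_B = 3086 N

ΣF_x = 0: −T_A·cos41° + T_B·cos37° = 0 → T_B = 0.944999·T_A.
ΣF_y = 0: T_A·sin41° + T_B·sin37° = 4000.
Substitute: T_A·(0.656059 + 0.944999·0.601815) = 4000 → T_A = 3265.91 ≈ 3266 N.
Then T_B = 0.944999 × 3265.91 = 3086 N.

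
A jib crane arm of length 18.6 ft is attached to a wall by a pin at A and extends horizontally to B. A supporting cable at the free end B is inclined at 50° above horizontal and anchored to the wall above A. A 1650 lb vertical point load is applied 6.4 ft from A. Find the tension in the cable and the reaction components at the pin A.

ΣM about A: T·sin50°·18.6 − 1650·6.4 = 0 → T = 10560/(18.6·0.766044) = 741.135 ≈ 741.1 lb.
ΣF_x = 0: A_x − T·cos50° = 0 → A_x = 741.135 × 0.642788 = 476.4 lb.
ΣF_y = 0: A_y + T·sin50° − 1650 = 0 → A_y = 1650 − 741.135 × 0.766044 = 1082 lb.

T = 741.1 lb, A_x = 476.4 lb, A_y = 1082 lb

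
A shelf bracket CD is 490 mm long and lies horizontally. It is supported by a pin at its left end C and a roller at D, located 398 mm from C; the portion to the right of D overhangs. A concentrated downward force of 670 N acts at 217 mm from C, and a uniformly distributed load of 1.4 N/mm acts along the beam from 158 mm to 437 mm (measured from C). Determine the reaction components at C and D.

Resultant of the distributed load: 1.4 × 279 = 390.6 N at 297.5 mm from C.
Moments about C: D_y·398 − 670·217 − (1.4·279)·297.5 = 0 → D_y = 261593.5/398 = 657.27 ≈ 657.3 N.
ΣF_y = 0: C_y + 657.27 − 670 − 1.4·279 = 0 → C_y = 403.3 N.
ΣF_x = 0: no horizontal applied forces, so C_x = 0.

C_x = 0, C_y = 403.3 N, D_y = 657.3 N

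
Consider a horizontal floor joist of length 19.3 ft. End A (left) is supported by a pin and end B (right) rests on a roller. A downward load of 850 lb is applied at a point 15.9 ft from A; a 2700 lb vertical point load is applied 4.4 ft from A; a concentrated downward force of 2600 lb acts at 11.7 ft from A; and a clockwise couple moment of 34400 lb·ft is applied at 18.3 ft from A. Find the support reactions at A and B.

A_x = 0, A_y = 1476 lb, B_y = 4674 lb

Moments about A: B_y·19.3 − 850·15.9 − 2700·4.4 − 2600·11.7 − 34400 = 0 → B_y = 90215/19.3 = 4674.35 ≈ 4674 lb.
ΣF_y = 0: A_y + 4674.35 − 850 − 2700 − 2600 = 0 → A_y = 1476 lb.
ΣF_x = 0: no horizontal applied forces, so A_x = 0.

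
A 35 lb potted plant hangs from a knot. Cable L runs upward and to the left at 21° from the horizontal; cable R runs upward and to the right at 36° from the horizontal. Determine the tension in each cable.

ΣF_x = 0: −T_L·cos21° + T_R·cos36° = 0 → T_R = 1.15397·T_L.
ΣF_y = 0: T_L·sin21° + T_R·sin36° = 35.
Substitute: T_L·(0.358368 + 1.15397·0.587785) = 35 → T_L = 33.7625 ≈ 33.76 lb.
Then T_R = 1.15397 × 33.7625 = 38.96 lb.

T_L = 33.76 lb, T_R = 38.96 lb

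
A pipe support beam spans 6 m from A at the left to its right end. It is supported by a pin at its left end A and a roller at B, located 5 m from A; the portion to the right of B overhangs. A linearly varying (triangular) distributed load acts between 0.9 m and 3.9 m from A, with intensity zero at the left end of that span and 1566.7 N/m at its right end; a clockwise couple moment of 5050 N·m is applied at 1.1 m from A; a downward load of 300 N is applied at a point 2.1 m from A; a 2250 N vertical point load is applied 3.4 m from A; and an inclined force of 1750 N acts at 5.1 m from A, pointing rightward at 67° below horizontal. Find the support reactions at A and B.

A_x = -683.8 N, A_y = 838.8 N, B_y = 5672 N

Resultant of the triangular load: ½ × 1566.7 × 3 = 2350.05 N, acting at 2.9 m from A (one-third of the span from the peak).
Moments about A: B_y·5 − (½·1566.7·3)·2.9 − 5050 − 300·2.1 − 2250·3.4 − 1750·sin67°·5.1 = 0 → B_y = 28360.7/5 = 5672.14 ≈ 5672 N.
ΣF_y = 0: A_y + 5672.14 − ½·1566.7·3 − 300 − 2250 − 1750·sin67° = 0 → A_y = 838.8 N.
ΣF_x = 0: A_x + 1750·cos67° = 0 → A_x = -683.8 N.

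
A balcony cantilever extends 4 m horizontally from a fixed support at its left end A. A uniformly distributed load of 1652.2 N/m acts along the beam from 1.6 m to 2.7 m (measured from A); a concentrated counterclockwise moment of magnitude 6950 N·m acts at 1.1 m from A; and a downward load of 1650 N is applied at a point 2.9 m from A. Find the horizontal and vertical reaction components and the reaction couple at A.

Resultant of the distributed load: 1652.2 × 1.1 = 1817.42 N at 2.15 m from A.
ΣF_x = 0: A_x = 0.
ΣF_y = 0: A_y − 1652.2·1.1 − 1650 = 0 → A_y = 3467 N.
ΣM about A: M_A − (1652.2·1.1)·2.15 + 6950 − 1650·2.9 = 0 → M_A = 1742 N·m.

A_x = 0, A_y = 3467 N, M_A = 1742 N·m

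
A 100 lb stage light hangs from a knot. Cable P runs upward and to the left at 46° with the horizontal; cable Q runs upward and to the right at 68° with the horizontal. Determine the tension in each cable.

ΣF_x = 0: −T_P·cos46° + T_Q·cos68° = 0 → T_Q = 1.85437·T_P.
ΣF_y = 0: T_P·sin46° + T_Q·sin68° = 100.
Substitute: T_P·(0.71934 + 1.85437·0.927184) = 100 → T_P = 41.0058 ≈ 41.01 lb.
Then T_Q = 1.85437 × 41.0058 = 76.04 lb.

T_P = 41.01 lb, T_Q = 76.04 lb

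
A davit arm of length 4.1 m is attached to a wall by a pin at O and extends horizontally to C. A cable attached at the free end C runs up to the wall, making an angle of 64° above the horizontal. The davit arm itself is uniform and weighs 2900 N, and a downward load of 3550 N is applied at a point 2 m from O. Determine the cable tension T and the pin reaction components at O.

ΣM about O: T·sin64°·4.1 − 2900·2.05 − 3550·2 = 0 → T = 13045/(4.1·0.898794) = 3539.97 ≈ 3540 N.
ΣF_x = 0: O_x − T·cos64° = 0 → O_x = 3539.97 × 0.438371 = 1552 N.
ΣF_y = 0: O_y + T·sin64° − 2900 − 3550 = 0 → O_y = 6450 − 3539.97 × 0.898794 = 3268 N.

T = 3540 N, O_x = 1552 N, O_y = 3268 N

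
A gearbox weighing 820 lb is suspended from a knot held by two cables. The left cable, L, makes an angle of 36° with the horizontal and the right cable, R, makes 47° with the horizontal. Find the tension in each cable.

T_L = 563.4 lb, T_R = 668.4 lb

ΣF_x = 0: −T_L·cos36° + T_R·cos47° = 0 → T_R = 1.18624·T_L.
ΣF_y = 0: T_L·sin36° + T_R·sin47° = 820.
Substitute: T_L·(0.587785 + 1.18624·0.731354) = 820 → T_L = 563.44 ≈ 563.4 lb.
Then T_R = 1.18624 × 563.44 = 668.4 lb.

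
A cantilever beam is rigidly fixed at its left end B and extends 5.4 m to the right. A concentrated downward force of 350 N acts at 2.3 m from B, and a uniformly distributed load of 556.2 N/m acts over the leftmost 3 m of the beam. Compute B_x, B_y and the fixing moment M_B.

B_x = 0, B_y = 2019 N, M_B = 3308 N·m

Resultant of the distributed load: 556.2 × 3 = 1668.6 N at 1.5 m from B.
ΣF_x = 0: B_x = 0.
ΣF_y = 0: B_y − 350 − 556.2·3 = 0 → B_y = 2019 N.
ΣM about B: M_B − 350·2.3 − (556.2·3)·1.5 = 0 → M_B = 3308 N·m.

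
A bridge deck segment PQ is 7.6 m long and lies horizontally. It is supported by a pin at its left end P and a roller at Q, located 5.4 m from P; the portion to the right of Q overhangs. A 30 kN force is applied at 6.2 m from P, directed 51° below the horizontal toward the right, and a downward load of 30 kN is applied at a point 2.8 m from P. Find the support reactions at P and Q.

Moments about P: Q_y·5.4 − 30·sin51°·6.2 − 30·2.8 = 0 → Q_y = 228.549/5.4 = 42.3239 ≈ 42.32 kN.
ΣF_y = 0: P_y + 42.3239 − 30·sin51° − 30 = 0 → P_y = 10.99 kN.
ΣF_x = 0: P_x + 30·cos51° = 0 → P_x = -18.88 kN.

P_x = -18.88 kN, P_y = 10.99 kN, Q_y = 42.32 kN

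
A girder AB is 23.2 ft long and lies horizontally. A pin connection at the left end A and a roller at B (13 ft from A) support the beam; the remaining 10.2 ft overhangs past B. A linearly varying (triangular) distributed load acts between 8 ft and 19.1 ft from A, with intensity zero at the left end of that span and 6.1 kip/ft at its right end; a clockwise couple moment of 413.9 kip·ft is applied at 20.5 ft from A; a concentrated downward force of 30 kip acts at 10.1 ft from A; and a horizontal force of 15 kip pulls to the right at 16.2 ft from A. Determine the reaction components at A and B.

A_x = -15.00 kip, A_y = -31.40 kip, B_y = 95.25 kip

Resultant of the triangular load: ½ × 6.1 × 11.1 = 33.855 kip, acting at 15.4 ft from A (one-third of the span from the peak).
Moments about A: B_y·13 − (½·6.1·11.1)·15.4 − 413.9 − 30·10.1 = 0 → B_y = 1238.267/13 = 95.2513 ≈ 95.25 kip.
ΣF_y = 0: A_y + 95.2513 − ½·6.1·11.1 − 30 = 0 → A_y = -31.40 kip.
ΣF_x = 0: A_x + 15 = 0 → A_x = -15.00 kip.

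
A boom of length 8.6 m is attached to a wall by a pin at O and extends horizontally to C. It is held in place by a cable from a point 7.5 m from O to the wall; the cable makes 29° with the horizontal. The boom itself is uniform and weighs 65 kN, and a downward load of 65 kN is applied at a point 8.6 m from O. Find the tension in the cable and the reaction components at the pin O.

T = 230.6 kN, O_x = 201.7 kN, O_y = 18.20 kN

ΣM about O: T·sin29°·7.5 − 65·4.3 − 65·8.6 = 0 → T = 838.5/(7.5·0.48481) = 230.606 ≈ 230.6 kN.
ΣF_x = 0: O_x − T·cos29° = 0 → O_x = 230.606 × 0.87462 = 201.7 kN.
ΣF_y = 0: O_y + T·sin29° − 65 − 65 = 0 → O_y = 130 − 230.606 × 0.48481 = 18.20 kN.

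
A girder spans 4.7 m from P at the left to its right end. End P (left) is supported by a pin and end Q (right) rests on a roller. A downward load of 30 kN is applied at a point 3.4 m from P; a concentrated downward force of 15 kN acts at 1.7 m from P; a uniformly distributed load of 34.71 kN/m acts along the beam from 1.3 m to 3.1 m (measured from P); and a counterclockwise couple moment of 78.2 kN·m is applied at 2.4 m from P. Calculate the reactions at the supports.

Resultant of the distributed load: 34.71 × 1.8 = 62.478 kN at 2.2 m from P.
Taking moments about P: Q_y·4.7 − 30·3.4 − 15·1.7 − (34.71·1.8)·2.2 + 78.2 = 0 → Q_y = 186.7516/4.7 = 39.7344 ≈ 39.73 kN.
ΣF_y = 0: P_y + 39.7344 − 30 − 15 − 34.71·1.8 = 0 → P_y = 67.74 kN.
ΣF_x = 0: no horizontal applied forces, so P_x = 0.

P_x = 0, P_y = 67.74 kN, Q_y = 39.73 kN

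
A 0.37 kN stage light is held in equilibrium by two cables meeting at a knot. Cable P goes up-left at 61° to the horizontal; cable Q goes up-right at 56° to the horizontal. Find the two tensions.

ΣF_x = 0: −T_P·cos61° + T_Q·cos56° = 0 → T_Q = 0.866981·T_P.
ΣF_y = 0: T_P·sin61° + T_Q·sin56° = 0.37.
Substitute: T_P·(0.87462 + 0.866981·0.829038) = 0.37 → T_P = 0.232211 ≈ 0.2322 kN.
Then T_Q = 0.866981 × 0.232211 = 0.2013 kN.

T_P = 0.2322 kN, T_Q = 0.2013 kN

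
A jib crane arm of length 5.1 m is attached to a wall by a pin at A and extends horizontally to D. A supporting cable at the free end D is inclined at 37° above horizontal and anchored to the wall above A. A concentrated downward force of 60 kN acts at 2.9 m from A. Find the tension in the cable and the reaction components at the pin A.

T = 56.69 kN, A_x = 45.28 kN, A_y = 25.88 kN

ΣM about A: T·sin37°·5.1 − 60·2.9 = 0 → T = 174/(5.1·0.601815) = 56.6913 ≈ 56.69 kN.
ΣF_x = 0: A_x − T·cos37° = 0 → A_x = 56.6913 × 0.798636 = 45.28 kN.
ΣF_y = 0: A_y + T·sin37° − 60 = 0 → A_y = 60 − 56.6913 × 0.601815 = 25.88 kN.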